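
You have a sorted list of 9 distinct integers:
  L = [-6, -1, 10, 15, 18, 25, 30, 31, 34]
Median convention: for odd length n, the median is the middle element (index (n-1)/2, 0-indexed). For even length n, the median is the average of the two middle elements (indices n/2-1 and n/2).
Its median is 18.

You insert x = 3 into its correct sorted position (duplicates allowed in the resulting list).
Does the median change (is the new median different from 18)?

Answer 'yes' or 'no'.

Old median = 18
Insert x = 3
New median = 33/2
Changed? yes

Answer: yes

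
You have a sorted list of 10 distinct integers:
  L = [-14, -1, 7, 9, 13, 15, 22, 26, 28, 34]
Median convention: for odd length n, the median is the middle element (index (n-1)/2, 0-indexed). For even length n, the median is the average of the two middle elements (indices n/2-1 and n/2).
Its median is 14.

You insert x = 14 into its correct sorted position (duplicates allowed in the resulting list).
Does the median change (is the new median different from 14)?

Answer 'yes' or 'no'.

Answer: no

Derivation:
Old median = 14
Insert x = 14
New median = 14
Changed? no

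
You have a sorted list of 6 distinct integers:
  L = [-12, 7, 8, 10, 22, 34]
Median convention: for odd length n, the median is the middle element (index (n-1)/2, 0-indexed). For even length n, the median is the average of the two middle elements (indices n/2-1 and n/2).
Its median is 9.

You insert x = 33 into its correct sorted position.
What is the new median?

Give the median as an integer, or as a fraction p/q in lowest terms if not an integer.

Old list (sorted, length 6): [-12, 7, 8, 10, 22, 34]
Old median = 9
Insert x = 33
Old length even (6). Middle pair: indices 2,3 = 8,10.
New length odd (7). New median = single middle element.
x = 33: 5 elements are < x, 1 elements are > x.
New sorted list: [-12, 7, 8, 10, 22, 33, 34]
New median = 10

Answer: 10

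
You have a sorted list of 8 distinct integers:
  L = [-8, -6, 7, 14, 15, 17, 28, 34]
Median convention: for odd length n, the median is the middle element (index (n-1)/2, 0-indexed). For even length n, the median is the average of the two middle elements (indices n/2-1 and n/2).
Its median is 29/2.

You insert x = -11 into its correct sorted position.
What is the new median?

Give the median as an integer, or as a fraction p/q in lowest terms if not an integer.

Answer: 14

Derivation:
Old list (sorted, length 8): [-8, -6, 7, 14, 15, 17, 28, 34]
Old median = 29/2
Insert x = -11
Old length even (8). Middle pair: indices 3,4 = 14,15.
New length odd (9). New median = single middle element.
x = -11: 0 elements are < x, 8 elements are > x.
New sorted list: [-11, -8, -6, 7, 14, 15, 17, 28, 34]
New median = 14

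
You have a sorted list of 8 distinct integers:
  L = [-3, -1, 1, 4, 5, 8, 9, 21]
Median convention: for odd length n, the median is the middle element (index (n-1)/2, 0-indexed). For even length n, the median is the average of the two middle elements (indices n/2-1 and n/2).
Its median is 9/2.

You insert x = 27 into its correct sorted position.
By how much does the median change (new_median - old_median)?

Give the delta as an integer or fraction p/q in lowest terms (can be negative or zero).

Old median = 9/2
After inserting x = 27: new sorted = [-3, -1, 1, 4, 5, 8, 9, 21, 27]
New median = 5
Delta = 5 - 9/2 = 1/2

Answer: 1/2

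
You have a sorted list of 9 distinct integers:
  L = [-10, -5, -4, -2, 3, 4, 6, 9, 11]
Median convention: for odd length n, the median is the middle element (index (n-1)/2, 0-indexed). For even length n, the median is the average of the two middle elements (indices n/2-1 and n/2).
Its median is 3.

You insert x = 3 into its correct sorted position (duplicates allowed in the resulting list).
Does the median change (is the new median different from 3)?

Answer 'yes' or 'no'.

Answer: no

Derivation:
Old median = 3
Insert x = 3
New median = 3
Changed? no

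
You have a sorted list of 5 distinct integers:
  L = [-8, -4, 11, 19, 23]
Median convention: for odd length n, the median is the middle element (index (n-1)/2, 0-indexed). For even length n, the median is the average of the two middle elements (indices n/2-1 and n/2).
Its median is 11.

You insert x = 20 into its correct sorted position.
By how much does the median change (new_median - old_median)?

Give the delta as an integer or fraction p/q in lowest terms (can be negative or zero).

Answer: 4

Derivation:
Old median = 11
After inserting x = 20: new sorted = [-8, -4, 11, 19, 20, 23]
New median = 15
Delta = 15 - 11 = 4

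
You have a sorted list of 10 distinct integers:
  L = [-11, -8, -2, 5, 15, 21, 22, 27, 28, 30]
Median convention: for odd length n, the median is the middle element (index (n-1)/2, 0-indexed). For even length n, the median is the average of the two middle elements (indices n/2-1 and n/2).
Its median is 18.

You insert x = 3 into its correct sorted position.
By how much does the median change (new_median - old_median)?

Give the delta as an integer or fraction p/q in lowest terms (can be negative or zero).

Old median = 18
After inserting x = 3: new sorted = [-11, -8, -2, 3, 5, 15, 21, 22, 27, 28, 30]
New median = 15
Delta = 15 - 18 = -3

Answer: -3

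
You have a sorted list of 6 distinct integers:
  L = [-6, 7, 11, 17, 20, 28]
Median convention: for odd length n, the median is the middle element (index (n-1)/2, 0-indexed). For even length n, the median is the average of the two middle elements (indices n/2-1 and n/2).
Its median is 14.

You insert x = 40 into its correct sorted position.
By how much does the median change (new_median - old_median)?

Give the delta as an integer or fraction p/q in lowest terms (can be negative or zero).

Old median = 14
After inserting x = 40: new sorted = [-6, 7, 11, 17, 20, 28, 40]
New median = 17
Delta = 17 - 14 = 3

Answer: 3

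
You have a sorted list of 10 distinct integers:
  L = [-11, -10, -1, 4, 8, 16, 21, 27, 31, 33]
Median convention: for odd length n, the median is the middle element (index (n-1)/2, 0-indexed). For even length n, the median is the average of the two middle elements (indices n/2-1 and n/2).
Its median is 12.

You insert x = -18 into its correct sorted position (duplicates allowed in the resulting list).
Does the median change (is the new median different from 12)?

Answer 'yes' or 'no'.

Answer: yes

Derivation:
Old median = 12
Insert x = -18
New median = 8
Changed? yes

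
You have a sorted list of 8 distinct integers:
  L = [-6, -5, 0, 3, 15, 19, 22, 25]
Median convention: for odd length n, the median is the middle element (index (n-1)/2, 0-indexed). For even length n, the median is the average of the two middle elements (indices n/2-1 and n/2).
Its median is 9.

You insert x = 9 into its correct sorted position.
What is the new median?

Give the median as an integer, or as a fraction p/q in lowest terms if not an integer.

Answer: 9

Derivation:
Old list (sorted, length 8): [-6, -5, 0, 3, 15, 19, 22, 25]
Old median = 9
Insert x = 9
Old length even (8). Middle pair: indices 3,4 = 3,15.
New length odd (9). New median = single middle element.
x = 9: 4 elements are < x, 4 elements are > x.
New sorted list: [-6, -5, 0, 3, 9, 15, 19, 22, 25]
New median = 9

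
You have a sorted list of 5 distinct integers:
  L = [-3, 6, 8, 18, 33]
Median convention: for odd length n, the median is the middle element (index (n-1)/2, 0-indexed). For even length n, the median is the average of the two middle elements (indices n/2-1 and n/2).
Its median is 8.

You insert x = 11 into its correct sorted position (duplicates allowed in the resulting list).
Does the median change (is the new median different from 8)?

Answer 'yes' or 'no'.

Old median = 8
Insert x = 11
New median = 19/2
Changed? yes

Answer: yes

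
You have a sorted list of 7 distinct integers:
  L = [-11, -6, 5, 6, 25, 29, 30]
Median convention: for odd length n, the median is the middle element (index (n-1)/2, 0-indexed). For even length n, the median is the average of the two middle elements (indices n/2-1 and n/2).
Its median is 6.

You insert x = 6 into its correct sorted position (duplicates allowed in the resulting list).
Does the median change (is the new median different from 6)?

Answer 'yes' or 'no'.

Answer: no

Derivation:
Old median = 6
Insert x = 6
New median = 6
Changed? no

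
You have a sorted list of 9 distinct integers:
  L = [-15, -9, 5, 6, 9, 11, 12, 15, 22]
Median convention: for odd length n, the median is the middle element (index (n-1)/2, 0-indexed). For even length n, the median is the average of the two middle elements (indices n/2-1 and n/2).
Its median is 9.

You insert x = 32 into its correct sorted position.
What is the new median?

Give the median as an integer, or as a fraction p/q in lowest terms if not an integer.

Old list (sorted, length 9): [-15, -9, 5, 6, 9, 11, 12, 15, 22]
Old median = 9
Insert x = 32
Old length odd (9). Middle was index 4 = 9.
New length even (10). New median = avg of two middle elements.
x = 32: 9 elements are < x, 0 elements are > x.
New sorted list: [-15, -9, 5, 6, 9, 11, 12, 15, 22, 32]
New median = 10

Answer: 10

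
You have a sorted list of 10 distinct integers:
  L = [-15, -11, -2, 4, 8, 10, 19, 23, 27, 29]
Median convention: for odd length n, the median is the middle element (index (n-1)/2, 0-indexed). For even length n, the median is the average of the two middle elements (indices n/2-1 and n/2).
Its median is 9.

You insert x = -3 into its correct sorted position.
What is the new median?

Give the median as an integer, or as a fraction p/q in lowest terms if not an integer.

Old list (sorted, length 10): [-15, -11, -2, 4, 8, 10, 19, 23, 27, 29]
Old median = 9
Insert x = -3
Old length even (10). Middle pair: indices 4,5 = 8,10.
New length odd (11). New median = single middle element.
x = -3: 2 elements are < x, 8 elements are > x.
New sorted list: [-15, -11, -3, -2, 4, 8, 10, 19, 23, 27, 29]
New median = 8

Answer: 8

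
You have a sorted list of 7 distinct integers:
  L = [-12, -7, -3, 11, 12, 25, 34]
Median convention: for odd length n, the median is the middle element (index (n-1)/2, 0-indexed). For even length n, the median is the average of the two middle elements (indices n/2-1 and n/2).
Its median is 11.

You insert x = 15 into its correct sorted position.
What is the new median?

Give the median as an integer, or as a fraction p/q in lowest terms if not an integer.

Answer: 23/2

Derivation:
Old list (sorted, length 7): [-12, -7, -3, 11, 12, 25, 34]
Old median = 11
Insert x = 15
Old length odd (7). Middle was index 3 = 11.
New length even (8). New median = avg of two middle elements.
x = 15: 5 elements are < x, 2 elements are > x.
New sorted list: [-12, -7, -3, 11, 12, 15, 25, 34]
New median = 23/2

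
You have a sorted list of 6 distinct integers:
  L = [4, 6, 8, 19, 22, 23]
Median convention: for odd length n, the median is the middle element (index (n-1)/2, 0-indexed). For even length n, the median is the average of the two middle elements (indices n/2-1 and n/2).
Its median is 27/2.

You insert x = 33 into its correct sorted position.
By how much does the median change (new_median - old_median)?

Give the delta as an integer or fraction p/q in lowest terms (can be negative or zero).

Answer: 11/2

Derivation:
Old median = 27/2
After inserting x = 33: new sorted = [4, 6, 8, 19, 22, 23, 33]
New median = 19
Delta = 19 - 27/2 = 11/2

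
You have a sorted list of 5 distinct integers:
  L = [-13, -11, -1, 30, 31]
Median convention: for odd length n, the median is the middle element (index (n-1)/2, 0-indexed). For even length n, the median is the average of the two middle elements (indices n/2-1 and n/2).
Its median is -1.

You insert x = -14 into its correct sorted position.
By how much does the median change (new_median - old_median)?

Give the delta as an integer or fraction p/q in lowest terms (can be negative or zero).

Old median = -1
After inserting x = -14: new sorted = [-14, -13, -11, -1, 30, 31]
New median = -6
Delta = -6 - -1 = -5

Answer: -5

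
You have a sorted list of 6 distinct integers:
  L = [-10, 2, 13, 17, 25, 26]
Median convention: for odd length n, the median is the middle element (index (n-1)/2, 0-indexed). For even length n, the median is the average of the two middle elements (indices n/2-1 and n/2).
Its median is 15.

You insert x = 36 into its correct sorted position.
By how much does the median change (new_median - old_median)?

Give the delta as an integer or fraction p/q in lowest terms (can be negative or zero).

Old median = 15
After inserting x = 36: new sorted = [-10, 2, 13, 17, 25, 26, 36]
New median = 17
Delta = 17 - 15 = 2

Answer: 2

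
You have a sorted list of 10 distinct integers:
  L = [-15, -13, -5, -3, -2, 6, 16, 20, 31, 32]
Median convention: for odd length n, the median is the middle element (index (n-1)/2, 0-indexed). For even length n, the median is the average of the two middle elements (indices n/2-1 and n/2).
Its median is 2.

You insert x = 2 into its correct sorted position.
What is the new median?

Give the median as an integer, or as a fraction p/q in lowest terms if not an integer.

Old list (sorted, length 10): [-15, -13, -5, -3, -2, 6, 16, 20, 31, 32]
Old median = 2
Insert x = 2
Old length even (10). Middle pair: indices 4,5 = -2,6.
New length odd (11). New median = single middle element.
x = 2: 5 elements are < x, 5 elements are > x.
New sorted list: [-15, -13, -5, -3, -2, 2, 6, 16, 20, 31, 32]
New median = 2

Answer: 2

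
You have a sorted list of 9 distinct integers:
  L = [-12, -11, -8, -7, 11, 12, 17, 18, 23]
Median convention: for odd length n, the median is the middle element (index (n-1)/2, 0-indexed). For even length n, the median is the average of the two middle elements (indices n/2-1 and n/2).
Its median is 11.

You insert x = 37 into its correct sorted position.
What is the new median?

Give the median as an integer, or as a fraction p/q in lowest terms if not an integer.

Old list (sorted, length 9): [-12, -11, -8, -7, 11, 12, 17, 18, 23]
Old median = 11
Insert x = 37
Old length odd (9). Middle was index 4 = 11.
New length even (10). New median = avg of two middle elements.
x = 37: 9 elements are < x, 0 elements are > x.
New sorted list: [-12, -11, -8, -7, 11, 12, 17, 18, 23, 37]
New median = 23/2

Answer: 23/2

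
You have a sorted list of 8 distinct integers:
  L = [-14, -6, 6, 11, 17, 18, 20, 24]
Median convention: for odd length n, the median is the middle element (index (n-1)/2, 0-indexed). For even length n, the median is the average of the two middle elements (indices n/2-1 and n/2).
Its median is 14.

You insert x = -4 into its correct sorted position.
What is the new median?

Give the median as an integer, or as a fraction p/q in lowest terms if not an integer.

Old list (sorted, length 8): [-14, -6, 6, 11, 17, 18, 20, 24]
Old median = 14
Insert x = -4
Old length even (8). Middle pair: indices 3,4 = 11,17.
New length odd (9). New median = single middle element.
x = -4: 2 elements are < x, 6 elements are > x.
New sorted list: [-14, -6, -4, 6, 11, 17, 18, 20, 24]
New median = 11

Answer: 11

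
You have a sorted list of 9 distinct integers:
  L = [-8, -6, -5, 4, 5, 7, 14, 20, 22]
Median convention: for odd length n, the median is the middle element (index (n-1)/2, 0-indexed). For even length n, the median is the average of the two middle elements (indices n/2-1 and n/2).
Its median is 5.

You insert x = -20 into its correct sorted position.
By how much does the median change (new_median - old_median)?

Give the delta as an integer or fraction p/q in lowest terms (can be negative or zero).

Answer: -1/2

Derivation:
Old median = 5
After inserting x = -20: new sorted = [-20, -8, -6, -5, 4, 5, 7, 14, 20, 22]
New median = 9/2
Delta = 9/2 - 5 = -1/2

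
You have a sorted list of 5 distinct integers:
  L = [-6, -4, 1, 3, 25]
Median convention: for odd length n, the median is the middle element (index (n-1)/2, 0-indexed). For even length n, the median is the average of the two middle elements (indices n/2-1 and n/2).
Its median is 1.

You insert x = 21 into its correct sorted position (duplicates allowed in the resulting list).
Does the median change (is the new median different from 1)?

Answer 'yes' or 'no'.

Answer: yes

Derivation:
Old median = 1
Insert x = 21
New median = 2
Changed? yes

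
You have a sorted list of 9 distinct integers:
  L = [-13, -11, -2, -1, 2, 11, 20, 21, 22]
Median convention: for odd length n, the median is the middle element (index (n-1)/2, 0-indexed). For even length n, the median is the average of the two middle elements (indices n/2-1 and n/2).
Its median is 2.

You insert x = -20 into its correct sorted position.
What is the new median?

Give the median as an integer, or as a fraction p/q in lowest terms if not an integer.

Old list (sorted, length 9): [-13, -11, -2, -1, 2, 11, 20, 21, 22]
Old median = 2
Insert x = -20
Old length odd (9). Middle was index 4 = 2.
New length even (10). New median = avg of two middle elements.
x = -20: 0 elements are < x, 9 elements are > x.
New sorted list: [-20, -13, -11, -2, -1, 2, 11, 20, 21, 22]
New median = 1/2

Answer: 1/2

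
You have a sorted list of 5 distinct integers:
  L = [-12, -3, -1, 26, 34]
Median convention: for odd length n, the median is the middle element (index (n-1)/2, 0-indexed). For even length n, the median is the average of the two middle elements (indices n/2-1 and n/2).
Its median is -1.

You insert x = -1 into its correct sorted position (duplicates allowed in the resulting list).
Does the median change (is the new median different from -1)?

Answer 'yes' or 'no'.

Old median = -1
Insert x = -1
New median = -1
Changed? no

Answer: no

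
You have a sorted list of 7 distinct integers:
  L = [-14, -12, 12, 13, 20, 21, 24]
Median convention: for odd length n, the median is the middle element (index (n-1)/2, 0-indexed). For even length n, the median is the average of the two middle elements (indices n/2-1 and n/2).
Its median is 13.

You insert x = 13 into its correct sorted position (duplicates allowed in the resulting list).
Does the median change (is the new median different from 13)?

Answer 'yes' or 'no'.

Old median = 13
Insert x = 13
New median = 13
Changed? no

Answer: no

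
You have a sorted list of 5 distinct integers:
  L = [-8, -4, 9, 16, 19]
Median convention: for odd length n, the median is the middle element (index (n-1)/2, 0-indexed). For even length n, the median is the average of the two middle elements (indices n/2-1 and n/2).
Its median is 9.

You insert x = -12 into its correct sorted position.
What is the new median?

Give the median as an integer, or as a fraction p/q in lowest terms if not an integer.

Old list (sorted, length 5): [-8, -4, 9, 16, 19]
Old median = 9
Insert x = -12
Old length odd (5). Middle was index 2 = 9.
New length even (6). New median = avg of two middle elements.
x = -12: 0 elements are < x, 5 elements are > x.
New sorted list: [-12, -8, -4, 9, 16, 19]
New median = 5/2

Answer: 5/2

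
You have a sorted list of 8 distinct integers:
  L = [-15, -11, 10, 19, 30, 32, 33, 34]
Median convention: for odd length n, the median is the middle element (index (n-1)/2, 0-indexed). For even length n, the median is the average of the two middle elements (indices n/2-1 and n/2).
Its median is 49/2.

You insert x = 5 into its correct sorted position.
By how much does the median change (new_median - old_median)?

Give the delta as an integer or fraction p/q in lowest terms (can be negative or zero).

Old median = 49/2
After inserting x = 5: new sorted = [-15, -11, 5, 10, 19, 30, 32, 33, 34]
New median = 19
Delta = 19 - 49/2 = -11/2

Answer: -11/2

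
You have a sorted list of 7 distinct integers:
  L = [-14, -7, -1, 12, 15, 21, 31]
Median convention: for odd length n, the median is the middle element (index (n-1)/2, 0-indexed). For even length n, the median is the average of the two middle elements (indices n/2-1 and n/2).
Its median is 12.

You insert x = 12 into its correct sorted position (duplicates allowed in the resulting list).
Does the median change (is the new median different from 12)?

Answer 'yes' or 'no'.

Answer: no

Derivation:
Old median = 12
Insert x = 12
New median = 12
Changed? no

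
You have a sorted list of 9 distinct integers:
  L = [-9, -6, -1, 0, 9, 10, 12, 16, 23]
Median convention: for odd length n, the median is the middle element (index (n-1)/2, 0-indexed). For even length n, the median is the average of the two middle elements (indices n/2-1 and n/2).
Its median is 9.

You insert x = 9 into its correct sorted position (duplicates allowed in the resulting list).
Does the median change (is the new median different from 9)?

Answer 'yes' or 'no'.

Old median = 9
Insert x = 9
New median = 9
Changed? no

Answer: no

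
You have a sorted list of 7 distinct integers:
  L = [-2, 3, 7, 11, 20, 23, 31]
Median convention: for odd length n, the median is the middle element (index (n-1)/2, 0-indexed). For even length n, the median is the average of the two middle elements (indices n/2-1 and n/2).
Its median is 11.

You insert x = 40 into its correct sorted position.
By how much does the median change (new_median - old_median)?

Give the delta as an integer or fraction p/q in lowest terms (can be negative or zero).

Old median = 11
After inserting x = 40: new sorted = [-2, 3, 7, 11, 20, 23, 31, 40]
New median = 31/2
Delta = 31/2 - 11 = 9/2

Answer: 9/2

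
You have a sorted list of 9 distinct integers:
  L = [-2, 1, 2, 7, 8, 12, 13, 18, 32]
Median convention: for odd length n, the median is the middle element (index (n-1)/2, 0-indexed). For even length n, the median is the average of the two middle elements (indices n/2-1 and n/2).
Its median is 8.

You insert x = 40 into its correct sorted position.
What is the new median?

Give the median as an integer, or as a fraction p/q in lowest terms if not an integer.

Old list (sorted, length 9): [-2, 1, 2, 7, 8, 12, 13, 18, 32]
Old median = 8
Insert x = 40
Old length odd (9). Middle was index 4 = 8.
New length even (10). New median = avg of two middle elements.
x = 40: 9 elements are < x, 0 elements are > x.
New sorted list: [-2, 1, 2, 7, 8, 12, 13, 18, 32, 40]
New median = 10

Answer: 10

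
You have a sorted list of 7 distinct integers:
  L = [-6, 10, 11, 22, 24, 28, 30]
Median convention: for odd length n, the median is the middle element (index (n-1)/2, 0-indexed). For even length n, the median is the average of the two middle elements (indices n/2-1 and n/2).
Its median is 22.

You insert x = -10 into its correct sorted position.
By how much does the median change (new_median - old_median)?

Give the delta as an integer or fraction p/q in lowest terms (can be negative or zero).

Old median = 22
After inserting x = -10: new sorted = [-10, -6, 10, 11, 22, 24, 28, 30]
New median = 33/2
Delta = 33/2 - 22 = -11/2

Answer: -11/2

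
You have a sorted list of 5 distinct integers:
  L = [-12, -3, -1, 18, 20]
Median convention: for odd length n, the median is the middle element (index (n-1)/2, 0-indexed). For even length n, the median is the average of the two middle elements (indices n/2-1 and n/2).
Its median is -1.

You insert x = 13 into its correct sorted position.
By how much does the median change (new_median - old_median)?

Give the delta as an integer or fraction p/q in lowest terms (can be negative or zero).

Answer: 7

Derivation:
Old median = -1
After inserting x = 13: new sorted = [-12, -3, -1, 13, 18, 20]
New median = 6
Delta = 6 - -1 = 7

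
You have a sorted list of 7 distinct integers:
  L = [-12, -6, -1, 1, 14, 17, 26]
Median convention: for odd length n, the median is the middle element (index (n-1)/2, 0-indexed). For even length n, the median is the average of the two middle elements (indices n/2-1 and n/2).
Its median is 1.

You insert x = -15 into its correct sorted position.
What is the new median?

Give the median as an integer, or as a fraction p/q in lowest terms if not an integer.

Answer: 0

Derivation:
Old list (sorted, length 7): [-12, -6, -1, 1, 14, 17, 26]
Old median = 1
Insert x = -15
Old length odd (7). Middle was index 3 = 1.
New length even (8). New median = avg of two middle elements.
x = -15: 0 elements are < x, 7 elements are > x.
New sorted list: [-15, -12, -6, -1, 1, 14, 17, 26]
New median = 0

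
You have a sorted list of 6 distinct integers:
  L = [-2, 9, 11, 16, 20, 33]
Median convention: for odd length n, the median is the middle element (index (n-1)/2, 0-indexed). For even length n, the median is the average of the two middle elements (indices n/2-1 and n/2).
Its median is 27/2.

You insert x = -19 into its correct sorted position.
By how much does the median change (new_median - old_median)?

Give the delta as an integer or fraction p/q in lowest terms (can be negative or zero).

Answer: -5/2

Derivation:
Old median = 27/2
After inserting x = -19: new sorted = [-19, -2, 9, 11, 16, 20, 33]
New median = 11
Delta = 11 - 27/2 = -5/2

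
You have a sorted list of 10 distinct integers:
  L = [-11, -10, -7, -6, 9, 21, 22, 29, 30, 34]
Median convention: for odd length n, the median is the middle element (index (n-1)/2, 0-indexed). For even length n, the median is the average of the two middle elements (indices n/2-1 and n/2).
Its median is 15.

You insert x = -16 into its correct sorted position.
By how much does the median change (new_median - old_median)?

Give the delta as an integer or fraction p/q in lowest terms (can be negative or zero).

Old median = 15
After inserting x = -16: new sorted = [-16, -11, -10, -7, -6, 9, 21, 22, 29, 30, 34]
New median = 9
Delta = 9 - 15 = -6

Answer: -6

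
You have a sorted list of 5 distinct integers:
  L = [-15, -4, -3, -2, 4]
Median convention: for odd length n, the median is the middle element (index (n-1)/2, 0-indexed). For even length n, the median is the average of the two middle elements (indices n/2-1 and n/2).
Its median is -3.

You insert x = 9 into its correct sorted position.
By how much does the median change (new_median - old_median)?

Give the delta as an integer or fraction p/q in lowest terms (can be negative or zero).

Answer: 1/2

Derivation:
Old median = -3
After inserting x = 9: new sorted = [-15, -4, -3, -2, 4, 9]
New median = -5/2
Delta = -5/2 - -3 = 1/2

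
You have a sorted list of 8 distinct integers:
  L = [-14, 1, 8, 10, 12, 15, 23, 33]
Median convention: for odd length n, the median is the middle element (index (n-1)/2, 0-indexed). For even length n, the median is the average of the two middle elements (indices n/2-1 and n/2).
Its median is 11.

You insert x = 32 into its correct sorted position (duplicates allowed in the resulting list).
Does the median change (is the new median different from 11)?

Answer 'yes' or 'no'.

Answer: yes

Derivation:
Old median = 11
Insert x = 32
New median = 12
Changed? yes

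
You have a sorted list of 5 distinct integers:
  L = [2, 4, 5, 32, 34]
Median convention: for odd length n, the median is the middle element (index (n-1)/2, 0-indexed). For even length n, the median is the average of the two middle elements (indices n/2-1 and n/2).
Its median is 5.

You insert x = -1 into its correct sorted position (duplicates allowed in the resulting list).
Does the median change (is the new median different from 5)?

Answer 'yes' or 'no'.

Answer: yes

Derivation:
Old median = 5
Insert x = -1
New median = 9/2
Changed? yes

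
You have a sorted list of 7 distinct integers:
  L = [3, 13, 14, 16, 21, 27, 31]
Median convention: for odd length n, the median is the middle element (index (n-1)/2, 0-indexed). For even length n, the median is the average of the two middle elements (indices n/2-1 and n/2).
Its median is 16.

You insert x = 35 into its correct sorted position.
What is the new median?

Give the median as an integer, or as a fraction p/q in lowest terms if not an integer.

Old list (sorted, length 7): [3, 13, 14, 16, 21, 27, 31]
Old median = 16
Insert x = 35
Old length odd (7). Middle was index 3 = 16.
New length even (8). New median = avg of two middle elements.
x = 35: 7 elements are < x, 0 elements are > x.
New sorted list: [3, 13, 14, 16, 21, 27, 31, 35]
New median = 37/2

Answer: 37/2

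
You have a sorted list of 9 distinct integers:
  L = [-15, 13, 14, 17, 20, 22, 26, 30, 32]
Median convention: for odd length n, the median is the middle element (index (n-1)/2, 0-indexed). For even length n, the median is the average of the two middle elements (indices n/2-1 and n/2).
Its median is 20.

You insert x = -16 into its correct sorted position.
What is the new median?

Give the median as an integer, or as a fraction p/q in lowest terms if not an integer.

Old list (sorted, length 9): [-15, 13, 14, 17, 20, 22, 26, 30, 32]
Old median = 20
Insert x = -16
Old length odd (9). Middle was index 4 = 20.
New length even (10). New median = avg of two middle elements.
x = -16: 0 elements are < x, 9 elements are > x.
New sorted list: [-16, -15, 13, 14, 17, 20, 22, 26, 30, 32]
New median = 37/2

Answer: 37/2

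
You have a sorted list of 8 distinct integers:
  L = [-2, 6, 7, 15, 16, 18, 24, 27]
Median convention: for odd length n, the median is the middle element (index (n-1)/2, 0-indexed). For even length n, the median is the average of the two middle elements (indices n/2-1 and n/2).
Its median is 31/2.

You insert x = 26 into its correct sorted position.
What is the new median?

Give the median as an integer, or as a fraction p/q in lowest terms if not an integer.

Answer: 16

Derivation:
Old list (sorted, length 8): [-2, 6, 7, 15, 16, 18, 24, 27]
Old median = 31/2
Insert x = 26
Old length even (8). Middle pair: indices 3,4 = 15,16.
New length odd (9). New median = single middle element.
x = 26: 7 elements are < x, 1 elements are > x.
New sorted list: [-2, 6, 7, 15, 16, 18, 24, 26, 27]
New median = 16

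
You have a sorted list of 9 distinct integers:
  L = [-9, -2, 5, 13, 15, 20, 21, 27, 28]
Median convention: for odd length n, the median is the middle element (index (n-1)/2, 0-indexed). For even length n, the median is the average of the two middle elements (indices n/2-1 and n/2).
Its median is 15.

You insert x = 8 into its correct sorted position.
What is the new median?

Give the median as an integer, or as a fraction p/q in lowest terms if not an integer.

Answer: 14

Derivation:
Old list (sorted, length 9): [-9, -2, 5, 13, 15, 20, 21, 27, 28]
Old median = 15
Insert x = 8
Old length odd (9). Middle was index 4 = 15.
New length even (10). New median = avg of two middle elements.
x = 8: 3 elements are < x, 6 elements are > x.
New sorted list: [-9, -2, 5, 8, 13, 15, 20, 21, 27, 28]
New median = 14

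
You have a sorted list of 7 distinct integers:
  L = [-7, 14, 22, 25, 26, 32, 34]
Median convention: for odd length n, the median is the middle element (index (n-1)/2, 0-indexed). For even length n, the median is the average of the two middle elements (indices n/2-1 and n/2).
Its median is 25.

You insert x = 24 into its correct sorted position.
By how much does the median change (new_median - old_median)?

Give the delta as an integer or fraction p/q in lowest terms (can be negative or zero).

Answer: -1/2

Derivation:
Old median = 25
After inserting x = 24: new sorted = [-7, 14, 22, 24, 25, 26, 32, 34]
New median = 49/2
Delta = 49/2 - 25 = -1/2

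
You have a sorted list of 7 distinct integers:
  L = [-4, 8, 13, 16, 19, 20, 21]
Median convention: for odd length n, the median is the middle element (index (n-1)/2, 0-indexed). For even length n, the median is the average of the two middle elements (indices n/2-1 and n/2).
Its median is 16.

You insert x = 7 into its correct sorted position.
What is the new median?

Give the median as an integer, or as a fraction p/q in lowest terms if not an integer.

Old list (sorted, length 7): [-4, 8, 13, 16, 19, 20, 21]
Old median = 16
Insert x = 7
Old length odd (7). Middle was index 3 = 16.
New length even (8). New median = avg of two middle elements.
x = 7: 1 elements are < x, 6 elements are > x.
New sorted list: [-4, 7, 8, 13, 16, 19, 20, 21]
New median = 29/2

Answer: 29/2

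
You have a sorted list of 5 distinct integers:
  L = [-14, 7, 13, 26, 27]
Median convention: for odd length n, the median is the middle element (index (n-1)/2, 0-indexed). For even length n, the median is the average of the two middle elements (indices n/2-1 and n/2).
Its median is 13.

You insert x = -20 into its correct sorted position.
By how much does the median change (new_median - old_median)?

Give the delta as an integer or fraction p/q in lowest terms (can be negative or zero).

Answer: -3

Derivation:
Old median = 13
After inserting x = -20: new sorted = [-20, -14, 7, 13, 26, 27]
New median = 10
Delta = 10 - 13 = -3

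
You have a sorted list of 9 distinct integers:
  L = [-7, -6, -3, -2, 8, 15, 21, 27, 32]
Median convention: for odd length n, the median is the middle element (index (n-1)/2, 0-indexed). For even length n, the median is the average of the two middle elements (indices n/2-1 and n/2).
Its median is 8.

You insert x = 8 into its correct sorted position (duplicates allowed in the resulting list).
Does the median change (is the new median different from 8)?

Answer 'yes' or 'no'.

Old median = 8
Insert x = 8
New median = 8
Changed? no

Answer: no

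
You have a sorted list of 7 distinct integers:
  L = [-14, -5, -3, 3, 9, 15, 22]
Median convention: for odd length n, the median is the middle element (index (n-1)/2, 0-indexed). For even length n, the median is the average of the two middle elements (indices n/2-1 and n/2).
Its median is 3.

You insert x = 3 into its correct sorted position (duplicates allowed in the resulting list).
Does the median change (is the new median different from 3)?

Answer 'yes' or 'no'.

Answer: no

Derivation:
Old median = 3
Insert x = 3
New median = 3
Changed? no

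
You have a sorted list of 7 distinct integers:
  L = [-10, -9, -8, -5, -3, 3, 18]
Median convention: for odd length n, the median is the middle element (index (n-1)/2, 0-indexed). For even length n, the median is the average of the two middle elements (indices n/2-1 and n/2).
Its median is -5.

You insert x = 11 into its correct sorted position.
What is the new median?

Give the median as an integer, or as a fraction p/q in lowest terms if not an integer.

Old list (sorted, length 7): [-10, -9, -8, -5, -3, 3, 18]
Old median = -5
Insert x = 11
Old length odd (7). Middle was index 3 = -5.
New length even (8). New median = avg of two middle elements.
x = 11: 6 elements are < x, 1 elements are > x.
New sorted list: [-10, -9, -8, -5, -3, 3, 11, 18]
New median = -4

Answer: -4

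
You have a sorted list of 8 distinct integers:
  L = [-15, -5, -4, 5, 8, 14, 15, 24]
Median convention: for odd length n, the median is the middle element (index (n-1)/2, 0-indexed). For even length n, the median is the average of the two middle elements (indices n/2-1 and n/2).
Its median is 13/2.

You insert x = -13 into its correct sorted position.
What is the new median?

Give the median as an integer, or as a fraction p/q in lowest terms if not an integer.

Answer: 5

Derivation:
Old list (sorted, length 8): [-15, -5, -4, 5, 8, 14, 15, 24]
Old median = 13/2
Insert x = -13
Old length even (8). Middle pair: indices 3,4 = 5,8.
New length odd (9). New median = single middle element.
x = -13: 1 elements are < x, 7 elements are > x.
New sorted list: [-15, -13, -5, -4, 5, 8, 14, 15, 24]
New median = 5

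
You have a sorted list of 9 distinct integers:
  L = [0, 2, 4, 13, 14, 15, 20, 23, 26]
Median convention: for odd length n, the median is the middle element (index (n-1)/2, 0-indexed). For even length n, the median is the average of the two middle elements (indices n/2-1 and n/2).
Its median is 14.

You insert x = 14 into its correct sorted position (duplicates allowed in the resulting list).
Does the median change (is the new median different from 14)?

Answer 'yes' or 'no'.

Answer: no

Derivation:
Old median = 14
Insert x = 14
New median = 14
Changed? no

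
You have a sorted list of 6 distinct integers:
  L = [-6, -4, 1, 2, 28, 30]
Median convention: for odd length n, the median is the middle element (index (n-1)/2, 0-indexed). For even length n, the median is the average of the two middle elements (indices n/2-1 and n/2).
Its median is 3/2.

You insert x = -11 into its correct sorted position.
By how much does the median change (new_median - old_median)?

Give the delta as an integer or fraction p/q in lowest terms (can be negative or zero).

Old median = 3/2
After inserting x = -11: new sorted = [-11, -6, -4, 1, 2, 28, 30]
New median = 1
Delta = 1 - 3/2 = -1/2

Answer: -1/2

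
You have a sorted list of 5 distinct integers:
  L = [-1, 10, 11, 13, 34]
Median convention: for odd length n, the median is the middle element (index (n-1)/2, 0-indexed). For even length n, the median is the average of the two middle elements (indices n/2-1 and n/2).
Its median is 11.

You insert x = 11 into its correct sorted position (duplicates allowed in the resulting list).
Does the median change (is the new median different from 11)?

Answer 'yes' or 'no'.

Answer: no

Derivation:
Old median = 11
Insert x = 11
New median = 11
Changed? no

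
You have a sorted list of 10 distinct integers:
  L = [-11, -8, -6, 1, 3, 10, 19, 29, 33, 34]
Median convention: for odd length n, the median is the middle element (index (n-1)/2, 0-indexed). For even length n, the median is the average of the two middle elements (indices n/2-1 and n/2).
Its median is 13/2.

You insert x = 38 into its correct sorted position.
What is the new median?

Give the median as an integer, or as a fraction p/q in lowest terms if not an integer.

Answer: 10

Derivation:
Old list (sorted, length 10): [-11, -8, -6, 1, 3, 10, 19, 29, 33, 34]
Old median = 13/2
Insert x = 38
Old length even (10). Middle pair: indices 4,5 = 3,10.
New length odd (11). New median = single middle element.
x = 38: 10 elements are < x, 0 elements are > x.
New sorted list: [-11, -8, -6, 1, 3, 10, 19, 29, 33, 34, 38]
New median = 10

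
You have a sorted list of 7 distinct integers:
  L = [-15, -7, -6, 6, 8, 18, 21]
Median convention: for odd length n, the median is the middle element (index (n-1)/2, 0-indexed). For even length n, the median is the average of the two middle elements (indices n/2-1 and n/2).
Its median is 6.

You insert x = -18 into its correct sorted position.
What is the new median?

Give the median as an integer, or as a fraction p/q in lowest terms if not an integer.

Answer: 0

Derivation:
Old list (sorted, length 7): [-15, -7, -6, 6, 8, 18, 21]
Old median = 6
Insert x = -18
Old length odd (7). Middle was index 3 = 6.
New length even (8). New median = avg of two middle elements.
x = -18: 0 elements are < x, 7 elements are > x.
New sorted list: [-18, -15, -7, -6, 6, 8, 18, 21]
New median = 0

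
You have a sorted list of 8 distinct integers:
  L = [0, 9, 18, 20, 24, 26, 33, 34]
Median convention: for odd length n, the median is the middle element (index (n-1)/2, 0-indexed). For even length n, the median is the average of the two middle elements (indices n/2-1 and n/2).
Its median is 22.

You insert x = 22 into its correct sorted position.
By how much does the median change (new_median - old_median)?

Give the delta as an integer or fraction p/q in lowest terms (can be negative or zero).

Answer: 0

Derivation:
Old median = 22
After inserting x = 22: new sorted = [0, 9, 18, 20, 22, 24, 26, 33, 34]
New median = 22
Delta = 22 - 22 = 0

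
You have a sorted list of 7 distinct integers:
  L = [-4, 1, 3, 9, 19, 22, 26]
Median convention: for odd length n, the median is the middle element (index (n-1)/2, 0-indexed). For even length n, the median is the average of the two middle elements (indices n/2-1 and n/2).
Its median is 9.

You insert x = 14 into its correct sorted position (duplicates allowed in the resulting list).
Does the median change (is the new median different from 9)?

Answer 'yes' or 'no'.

Old median = 9
Insert x = 14
New median = 23/2
Changed? yes

Answer: yes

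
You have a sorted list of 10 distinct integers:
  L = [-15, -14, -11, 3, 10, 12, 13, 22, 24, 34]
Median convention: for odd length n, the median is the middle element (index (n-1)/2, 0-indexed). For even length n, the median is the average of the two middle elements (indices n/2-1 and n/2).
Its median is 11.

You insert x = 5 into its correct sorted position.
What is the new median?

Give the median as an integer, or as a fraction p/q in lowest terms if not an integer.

Old list (sorted, length 10): [-15, -14, -11, 3, 10, 12, 13, 22, 24, 34]
Old median = 11
Insert x = 5
Old length even (10). Middle pair: indices 4,5 = 10,12.
New length odd (11). New median = single middle element.
x = 5: 4 elements are < x, 6 elements are > x.
New sorted list: [-15, -14, -11, 3, 5, 10, 12, 13, 22, 24, 34]
New median = 10

Answer: 10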